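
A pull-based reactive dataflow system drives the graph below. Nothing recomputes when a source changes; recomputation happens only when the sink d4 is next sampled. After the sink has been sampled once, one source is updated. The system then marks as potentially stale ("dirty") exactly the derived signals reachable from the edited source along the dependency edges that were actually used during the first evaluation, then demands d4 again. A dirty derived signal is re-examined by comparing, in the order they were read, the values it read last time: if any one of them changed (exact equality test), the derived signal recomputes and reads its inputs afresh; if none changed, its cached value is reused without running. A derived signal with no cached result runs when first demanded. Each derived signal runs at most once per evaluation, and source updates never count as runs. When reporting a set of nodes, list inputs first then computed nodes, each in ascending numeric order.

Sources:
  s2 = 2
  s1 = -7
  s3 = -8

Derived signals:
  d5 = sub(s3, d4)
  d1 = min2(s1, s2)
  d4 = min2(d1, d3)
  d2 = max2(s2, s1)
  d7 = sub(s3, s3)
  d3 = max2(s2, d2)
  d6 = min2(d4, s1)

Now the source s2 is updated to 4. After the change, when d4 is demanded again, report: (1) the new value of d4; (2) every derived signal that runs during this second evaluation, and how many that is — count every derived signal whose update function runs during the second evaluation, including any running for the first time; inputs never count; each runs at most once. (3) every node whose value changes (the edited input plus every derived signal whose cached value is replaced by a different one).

First evaluation (everything demanded from the output):
  d1 = min2(-7, 2) = -7
  d2 = max2(2, -7) = 2
  d3 = max2(2, 2) = 2
  d4 = min2(-7, 2) = -7

Propagation after the edit:
  d1: runs — s2 2->4; result -7 (same value as before).
  d2: runs — s2 2->4; result 4.
  d3: runs — s2 2->4; d2 2->4; result 4.
  d4: runs — d3 2->4; result -7 (same value as before).

New value of d4: -7.
Derived signals that run: d1, d2, d3, d4 — 4 in total.
Values that change: s2, d2, d3.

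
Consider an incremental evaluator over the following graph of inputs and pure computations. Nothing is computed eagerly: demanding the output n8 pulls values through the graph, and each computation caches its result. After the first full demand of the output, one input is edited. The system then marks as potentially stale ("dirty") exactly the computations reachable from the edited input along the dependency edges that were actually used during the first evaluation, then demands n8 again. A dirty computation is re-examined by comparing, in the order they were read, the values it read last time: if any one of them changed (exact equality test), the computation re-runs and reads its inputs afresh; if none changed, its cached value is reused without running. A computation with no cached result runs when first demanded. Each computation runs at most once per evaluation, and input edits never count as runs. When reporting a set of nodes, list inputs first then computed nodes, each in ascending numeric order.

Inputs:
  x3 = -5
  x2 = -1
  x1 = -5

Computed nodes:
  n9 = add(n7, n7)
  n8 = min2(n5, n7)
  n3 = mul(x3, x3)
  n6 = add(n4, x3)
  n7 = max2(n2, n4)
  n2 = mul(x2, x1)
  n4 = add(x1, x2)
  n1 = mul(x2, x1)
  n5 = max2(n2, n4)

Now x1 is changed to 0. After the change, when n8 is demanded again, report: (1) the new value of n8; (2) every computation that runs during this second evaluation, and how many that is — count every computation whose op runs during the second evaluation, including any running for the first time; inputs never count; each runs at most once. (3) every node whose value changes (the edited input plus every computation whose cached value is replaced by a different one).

n8 now evaluates to 0.
Run set: n2, n4, n5, n7, n8 (5 run).
Changed values: x1, n2, n4, n5, n7, n8.

Initial pass — values computed on the first demand:
  n2 = mul(-1, -5) = 5
  n4 = add(-5, -1) = -6
  n5 = max2(5, -6) = 5
  n7 = max2(5, -6) = 5
  n8 = min2(5, 5) = 5

Second demand — change propagation:
  n2: re-runs because x1 -5->0; new result 0.
  n4: re-runs because x1 -5->0; new result -1.
  n5: re-runs because n2 5->0; n4 -6->-1; new result 0.
  n7: re-runs because n2 5->0; n4 -6->-1; new result 0.
  n8: re-runs because n5 5->0; n7 5->0; new result 0.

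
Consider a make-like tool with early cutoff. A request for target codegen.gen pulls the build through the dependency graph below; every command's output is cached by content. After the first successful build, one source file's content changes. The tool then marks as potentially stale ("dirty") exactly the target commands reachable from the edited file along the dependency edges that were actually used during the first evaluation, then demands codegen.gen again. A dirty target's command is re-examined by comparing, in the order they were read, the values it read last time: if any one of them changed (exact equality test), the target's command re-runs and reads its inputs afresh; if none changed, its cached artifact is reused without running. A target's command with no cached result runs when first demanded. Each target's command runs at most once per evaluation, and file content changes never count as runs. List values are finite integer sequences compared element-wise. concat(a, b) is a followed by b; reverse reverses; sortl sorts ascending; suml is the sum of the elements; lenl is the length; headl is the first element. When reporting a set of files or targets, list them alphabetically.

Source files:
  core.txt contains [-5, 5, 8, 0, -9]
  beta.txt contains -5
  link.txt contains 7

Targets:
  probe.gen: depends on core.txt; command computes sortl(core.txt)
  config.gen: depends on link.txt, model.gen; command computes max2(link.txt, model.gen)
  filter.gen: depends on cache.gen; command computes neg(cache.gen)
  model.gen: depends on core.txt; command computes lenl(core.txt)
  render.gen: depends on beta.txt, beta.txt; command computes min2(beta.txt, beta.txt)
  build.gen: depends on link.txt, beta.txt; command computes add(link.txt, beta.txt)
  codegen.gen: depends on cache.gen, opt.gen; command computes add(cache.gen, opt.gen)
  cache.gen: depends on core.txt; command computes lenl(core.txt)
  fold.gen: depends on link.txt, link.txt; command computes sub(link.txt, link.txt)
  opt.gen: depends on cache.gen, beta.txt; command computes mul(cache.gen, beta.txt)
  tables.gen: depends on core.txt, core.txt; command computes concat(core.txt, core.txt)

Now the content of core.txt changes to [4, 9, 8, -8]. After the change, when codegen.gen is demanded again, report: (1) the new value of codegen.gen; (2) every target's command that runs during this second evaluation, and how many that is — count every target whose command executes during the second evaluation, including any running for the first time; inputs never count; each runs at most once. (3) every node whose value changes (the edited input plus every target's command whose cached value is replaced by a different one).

Demanding codegen.gen again yields -16.
3 target commands run: cache.gen, codegen.gen, opt.gen.
The nodes whose values change: cache.gen, codegen.gen, core.txt, opt.gen.

First demand of the output computes:
  cache.gen = lenl([-5, 5, 8, 0, -9]) = 5
  opt.gen = mul(5, -5) = -25
  codegen.gen = add(5, -25) = -20

After the edit, cleaning proceeds:
  cache.gen: a read changed (core.txt [-5, 5, 8, 0, -9]->[4, 9, 8, -8]) — executes, giving 4.
  opt.gen: a read changed (cache.gen 5->4) — executes, giving -20.
  codegen.gen: a read changed (cache.gen 5->4; opt.gen -25->-20) — executes, giving -16.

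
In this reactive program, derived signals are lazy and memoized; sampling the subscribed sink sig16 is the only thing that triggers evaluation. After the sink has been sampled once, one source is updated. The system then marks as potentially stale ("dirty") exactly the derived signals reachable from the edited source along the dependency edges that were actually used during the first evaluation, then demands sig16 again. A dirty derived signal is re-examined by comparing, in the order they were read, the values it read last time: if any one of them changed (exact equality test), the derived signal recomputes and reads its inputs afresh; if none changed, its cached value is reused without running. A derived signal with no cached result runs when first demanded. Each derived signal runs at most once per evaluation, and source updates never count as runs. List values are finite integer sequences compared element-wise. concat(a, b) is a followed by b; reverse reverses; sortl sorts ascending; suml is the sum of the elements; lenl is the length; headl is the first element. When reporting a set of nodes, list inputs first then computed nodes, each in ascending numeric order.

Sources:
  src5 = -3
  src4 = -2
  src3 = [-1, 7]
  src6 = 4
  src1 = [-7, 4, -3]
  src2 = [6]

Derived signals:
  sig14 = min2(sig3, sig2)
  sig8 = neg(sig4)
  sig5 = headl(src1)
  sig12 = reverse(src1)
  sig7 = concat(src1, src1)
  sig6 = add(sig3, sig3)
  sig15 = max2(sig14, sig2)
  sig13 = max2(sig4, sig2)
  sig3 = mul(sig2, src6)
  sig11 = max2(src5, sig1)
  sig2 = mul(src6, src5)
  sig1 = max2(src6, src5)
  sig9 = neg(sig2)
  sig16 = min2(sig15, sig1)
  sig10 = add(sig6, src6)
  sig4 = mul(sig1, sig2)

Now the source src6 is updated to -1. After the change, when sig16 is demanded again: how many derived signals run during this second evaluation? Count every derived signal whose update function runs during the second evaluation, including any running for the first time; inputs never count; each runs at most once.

6 derived signals run: sig1, sig2, sig3, sig14, sig15, sig16.

First demand of the output computes:
  sig1 = max2(4, -3) = 4
  sig2 = mul(4, -3) = -12
  sig3 = mul(-12, 4) = -48
  sig14 = min2(-48, -12) = -48
  sig15 = max2(-48, -12) = -12
  sig16 = min2(-12, 4) = -12

After the edit, cleaning proceeds:
  sig1: a read changed (src6 4->-1) — executes, giving -1.
  sig2: a read changed (src6 4->-1) — executes, giving 3.
  sig3: a read changed (sig2 -12->3; src6 4->-1) — executes, giving -3.
  sig14: a read changed (sig3 -48->-3; sig2 -12->3) — executes, giving -3.
  sig15: a read changed (sig14 -48->-3; sig2 -12->3) — executes, giving 3.
  sig16: a read changed (sig15 -12->3; sig1 4->-1) — executes, giving -1.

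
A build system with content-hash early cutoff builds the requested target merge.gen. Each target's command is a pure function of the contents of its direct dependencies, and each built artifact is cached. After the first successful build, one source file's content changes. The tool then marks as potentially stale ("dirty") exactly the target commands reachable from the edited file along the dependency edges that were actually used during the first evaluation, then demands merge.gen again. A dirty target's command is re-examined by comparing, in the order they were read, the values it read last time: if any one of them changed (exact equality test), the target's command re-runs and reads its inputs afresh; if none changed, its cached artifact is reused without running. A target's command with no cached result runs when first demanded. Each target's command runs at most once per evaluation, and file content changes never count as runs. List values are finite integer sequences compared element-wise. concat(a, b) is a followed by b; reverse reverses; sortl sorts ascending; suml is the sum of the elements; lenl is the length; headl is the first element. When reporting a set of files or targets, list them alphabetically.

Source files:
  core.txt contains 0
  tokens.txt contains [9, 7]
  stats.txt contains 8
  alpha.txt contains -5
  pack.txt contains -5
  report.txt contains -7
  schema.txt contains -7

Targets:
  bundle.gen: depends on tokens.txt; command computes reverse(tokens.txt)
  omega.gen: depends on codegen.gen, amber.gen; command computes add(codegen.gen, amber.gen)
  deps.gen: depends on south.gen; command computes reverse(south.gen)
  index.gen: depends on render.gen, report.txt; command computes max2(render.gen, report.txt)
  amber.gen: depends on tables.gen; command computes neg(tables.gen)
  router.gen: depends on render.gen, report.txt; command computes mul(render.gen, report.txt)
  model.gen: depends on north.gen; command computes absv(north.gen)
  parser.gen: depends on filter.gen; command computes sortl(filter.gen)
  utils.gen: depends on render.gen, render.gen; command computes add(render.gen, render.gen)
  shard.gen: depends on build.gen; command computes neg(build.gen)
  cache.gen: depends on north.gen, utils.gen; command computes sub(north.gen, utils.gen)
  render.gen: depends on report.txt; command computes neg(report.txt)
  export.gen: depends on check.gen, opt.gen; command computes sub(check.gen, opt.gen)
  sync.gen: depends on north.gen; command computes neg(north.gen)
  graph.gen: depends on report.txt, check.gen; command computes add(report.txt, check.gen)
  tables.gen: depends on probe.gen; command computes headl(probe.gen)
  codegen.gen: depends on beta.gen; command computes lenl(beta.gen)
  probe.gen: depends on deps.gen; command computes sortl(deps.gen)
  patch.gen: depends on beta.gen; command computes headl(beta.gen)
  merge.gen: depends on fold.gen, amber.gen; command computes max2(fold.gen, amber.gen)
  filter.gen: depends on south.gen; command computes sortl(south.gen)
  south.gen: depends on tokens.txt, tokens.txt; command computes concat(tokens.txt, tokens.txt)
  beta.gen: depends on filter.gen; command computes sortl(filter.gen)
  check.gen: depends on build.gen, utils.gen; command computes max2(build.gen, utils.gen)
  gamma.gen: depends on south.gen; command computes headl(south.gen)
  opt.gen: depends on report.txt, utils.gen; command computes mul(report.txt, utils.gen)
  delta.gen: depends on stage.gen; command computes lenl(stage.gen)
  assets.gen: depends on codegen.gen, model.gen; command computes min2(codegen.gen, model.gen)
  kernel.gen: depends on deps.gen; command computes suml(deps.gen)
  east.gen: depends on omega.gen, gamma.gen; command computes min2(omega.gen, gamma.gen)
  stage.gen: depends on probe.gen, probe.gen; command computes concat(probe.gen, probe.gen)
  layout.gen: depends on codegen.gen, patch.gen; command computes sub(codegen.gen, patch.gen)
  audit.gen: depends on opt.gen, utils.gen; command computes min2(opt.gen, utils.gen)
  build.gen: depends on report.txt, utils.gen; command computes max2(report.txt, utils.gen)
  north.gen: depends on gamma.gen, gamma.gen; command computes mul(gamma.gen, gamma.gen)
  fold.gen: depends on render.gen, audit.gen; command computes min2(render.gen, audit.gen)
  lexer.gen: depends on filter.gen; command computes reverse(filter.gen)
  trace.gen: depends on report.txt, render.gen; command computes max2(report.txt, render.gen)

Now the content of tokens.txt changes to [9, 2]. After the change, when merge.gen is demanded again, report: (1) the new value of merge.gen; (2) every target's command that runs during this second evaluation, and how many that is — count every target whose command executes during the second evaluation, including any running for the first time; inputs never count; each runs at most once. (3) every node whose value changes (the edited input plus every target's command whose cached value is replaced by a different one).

New value of merge.gen: -2.
Target commands that run: amber.gen, deps.gen, merge.gen, probe.gen, south.gen, tables.gen — 6 in total.
Values that change: amber.gen, deps.gen, merge.gen, probe.gen, south.gen, tables.gen, tokens.txt.

First evaluation (everything demanded from the output):
  render.gen = neg(-7) = 7
  south.gen = concat([9, 7], [9, 7]) = [9, 7, 9, 7]
  deps.gen = reverse([9, 7, 9, 7]) = [7, 9, 7, 9]
  probe.gen = sortl([7, 9, 7, 9]) = [7, 7, 9, 9]
  tables.gen = headl([7, 7, 9, 9]) = 7
  amber.gen = neg(7) = -7
  utils.gen = add(7, 7) = 14
  opt.gen = mul(-7, 14) = -98
  audit.gen = min2(-98, 14) = -98
  fold.gen = min2(7, -98) = -98
  merge.gen = max2(-98, -7) = -7

Propagation after the edit:
  south.gen: runs — tokens.txt [9, 7]->[9, 2]; tokens.txt [9, 7]->[9, 2]; result [9, 2, 9, 2].
  deps.gen: runs — south.gen [9, 7, 9, 7]->[9, 2, 9, 2]; result [2, 9, 2, 9].
  probe.gen: runs — deps.gen [7, 9, 7, 9]->[2, 9, 2, 9]; result [2, 2, 9, 9].
  tables.gen: runs — probe.gen [7, 7, 9, 9]->[2, 2, 9, 9]; result 2.
  amber.gen: runs — tables.gen 7->2; result -2.
  merge.gen: runs — amber.gen -7->-2; result -2.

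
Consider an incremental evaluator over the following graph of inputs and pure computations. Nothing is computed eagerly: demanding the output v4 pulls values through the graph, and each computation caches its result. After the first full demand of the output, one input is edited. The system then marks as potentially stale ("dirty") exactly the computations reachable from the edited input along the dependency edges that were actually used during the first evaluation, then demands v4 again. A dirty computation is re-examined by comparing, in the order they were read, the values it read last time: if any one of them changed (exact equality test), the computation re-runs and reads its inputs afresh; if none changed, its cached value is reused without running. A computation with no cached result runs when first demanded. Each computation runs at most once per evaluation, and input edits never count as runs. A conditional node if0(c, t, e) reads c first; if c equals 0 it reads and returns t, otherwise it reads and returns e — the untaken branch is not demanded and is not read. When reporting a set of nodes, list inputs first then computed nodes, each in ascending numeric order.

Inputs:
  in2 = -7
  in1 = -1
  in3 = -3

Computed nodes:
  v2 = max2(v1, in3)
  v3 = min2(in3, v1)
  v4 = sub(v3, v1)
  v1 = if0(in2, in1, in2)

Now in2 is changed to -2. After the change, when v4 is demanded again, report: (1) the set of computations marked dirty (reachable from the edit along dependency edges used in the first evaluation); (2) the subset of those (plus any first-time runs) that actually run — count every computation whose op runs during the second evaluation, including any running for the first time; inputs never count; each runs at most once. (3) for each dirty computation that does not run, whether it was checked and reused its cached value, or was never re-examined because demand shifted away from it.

Dirty set: v1, v3, v4.
Run set: v1, v3, v4 (3 run).
All dirty computations ended up running.

Initial pass — values computed on the first demand:
  v1 = if0(in2=-7 -> else branch in2) = -7
  v3 = min2(-3, -7) = -7
  v4 = sub(-7, -7) = 0

Second demand — change propagation:
  v1: re-runs because in2 -7->-2; in2 -7->-2; new result -2.
  v3: re-runs because v1 -7->-2; new result -3.
  v4: re-runs because v3 -7->-3; v1 -7->-2; new result -1.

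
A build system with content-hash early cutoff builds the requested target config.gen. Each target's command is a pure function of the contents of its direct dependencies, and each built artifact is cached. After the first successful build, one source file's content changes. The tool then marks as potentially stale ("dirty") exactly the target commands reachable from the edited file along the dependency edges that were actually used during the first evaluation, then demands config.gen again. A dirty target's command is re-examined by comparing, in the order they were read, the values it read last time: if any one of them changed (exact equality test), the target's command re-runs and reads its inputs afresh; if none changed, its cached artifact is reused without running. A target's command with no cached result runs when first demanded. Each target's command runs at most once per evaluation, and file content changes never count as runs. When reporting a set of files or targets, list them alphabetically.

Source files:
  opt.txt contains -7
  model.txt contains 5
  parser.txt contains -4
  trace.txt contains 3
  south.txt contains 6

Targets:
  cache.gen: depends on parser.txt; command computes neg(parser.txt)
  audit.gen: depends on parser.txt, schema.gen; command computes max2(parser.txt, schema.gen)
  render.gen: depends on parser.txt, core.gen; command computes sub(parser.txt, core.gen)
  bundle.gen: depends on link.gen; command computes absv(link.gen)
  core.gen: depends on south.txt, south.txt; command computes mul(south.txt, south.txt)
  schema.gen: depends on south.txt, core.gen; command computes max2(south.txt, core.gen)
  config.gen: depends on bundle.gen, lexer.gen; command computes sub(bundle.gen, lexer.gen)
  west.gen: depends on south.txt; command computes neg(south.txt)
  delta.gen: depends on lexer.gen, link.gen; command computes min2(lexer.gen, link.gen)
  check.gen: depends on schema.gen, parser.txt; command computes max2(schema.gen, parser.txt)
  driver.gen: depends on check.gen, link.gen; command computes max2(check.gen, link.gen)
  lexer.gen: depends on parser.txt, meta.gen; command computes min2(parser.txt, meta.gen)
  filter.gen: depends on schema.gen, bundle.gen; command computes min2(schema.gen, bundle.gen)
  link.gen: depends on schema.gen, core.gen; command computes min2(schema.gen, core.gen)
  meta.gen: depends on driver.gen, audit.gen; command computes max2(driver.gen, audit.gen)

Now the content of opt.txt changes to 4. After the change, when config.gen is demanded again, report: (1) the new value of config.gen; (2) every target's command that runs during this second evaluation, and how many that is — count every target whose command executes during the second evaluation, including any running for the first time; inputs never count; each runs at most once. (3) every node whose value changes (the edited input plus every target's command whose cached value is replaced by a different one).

New value of config.gen: 40.
Target commands that run: none — 0 in total.
Values that change: opt.txt.
Key observation: opt.txt is never demanded by the output, so the edit triggers no recomputation at all.

First evaluation (everything demanded from the output):
  core.gen = mul(6, 6) = 36
  schema.gen = max2(6, 36) = 36
  audit.gen = max2(-4, 36) = 36
  check.gen = max2(36, -4) = 36
  link.gen = min2(36, 36) = 36
  bundle.gen = absv(36) = 36
  driver.gen = max2(36, 36) = 36
  meta.gen = max2(36, 36) = 36
  lexer.gen = min2(-4, 36) = -4
  config.gen = sub(36, -4) = 40

Propagation after the edit:
  opt.txt feeds no computation that the output demands — nothing is marked dirty and nothing runs.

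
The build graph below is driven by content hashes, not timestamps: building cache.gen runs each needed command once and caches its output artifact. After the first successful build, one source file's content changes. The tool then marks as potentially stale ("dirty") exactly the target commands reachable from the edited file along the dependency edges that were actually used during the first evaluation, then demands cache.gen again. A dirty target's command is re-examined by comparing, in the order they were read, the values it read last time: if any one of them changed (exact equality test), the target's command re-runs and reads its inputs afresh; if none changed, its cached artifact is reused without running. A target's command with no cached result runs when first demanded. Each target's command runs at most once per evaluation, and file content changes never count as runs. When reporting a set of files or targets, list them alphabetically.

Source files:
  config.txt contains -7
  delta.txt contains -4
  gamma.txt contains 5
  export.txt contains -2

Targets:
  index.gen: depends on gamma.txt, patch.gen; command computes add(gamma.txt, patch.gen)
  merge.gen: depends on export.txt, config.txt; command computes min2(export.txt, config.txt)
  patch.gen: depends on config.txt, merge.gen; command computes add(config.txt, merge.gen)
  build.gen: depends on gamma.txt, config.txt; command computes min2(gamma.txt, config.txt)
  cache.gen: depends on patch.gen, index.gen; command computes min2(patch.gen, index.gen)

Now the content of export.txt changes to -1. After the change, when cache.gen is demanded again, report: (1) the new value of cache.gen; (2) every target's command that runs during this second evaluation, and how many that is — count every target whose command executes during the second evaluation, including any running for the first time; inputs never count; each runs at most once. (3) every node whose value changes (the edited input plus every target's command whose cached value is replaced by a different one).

cache.gen now evaluates to -14.
Run set: merge.gen (1 run).
Changed values: export.txt.
The important point: merge.gen recomputes to an identical value, and the output ends up unchanged.

Initial pass — values computed on the first demand:
  merge.gen = min2(-2, -7) = -7
  patch.gen = add(-7, -7) = -14
  index.gen = add(5, -14) = -9
  cache.gen = min2(-14, -9) = -14

Second demand — change propagation:
  merge.gen: re-runs because export.txt -2->-1; new result -7 (unchanged).
  patch.gen: re-examined; everything it read last time is the same (config.txt unchanged, merge.gen unchanged) — cache -14 kept, no run.
  index.gen: re-examined; everything it read last time is the same (gamma.txt unchanged, patch.gen unchanged) — cache -9 kept, no run.
  cache.gen: re-examined; everything it read last time is the same (patch.gen unchanged, index.gen unchanged) — cache -14 kept, no run.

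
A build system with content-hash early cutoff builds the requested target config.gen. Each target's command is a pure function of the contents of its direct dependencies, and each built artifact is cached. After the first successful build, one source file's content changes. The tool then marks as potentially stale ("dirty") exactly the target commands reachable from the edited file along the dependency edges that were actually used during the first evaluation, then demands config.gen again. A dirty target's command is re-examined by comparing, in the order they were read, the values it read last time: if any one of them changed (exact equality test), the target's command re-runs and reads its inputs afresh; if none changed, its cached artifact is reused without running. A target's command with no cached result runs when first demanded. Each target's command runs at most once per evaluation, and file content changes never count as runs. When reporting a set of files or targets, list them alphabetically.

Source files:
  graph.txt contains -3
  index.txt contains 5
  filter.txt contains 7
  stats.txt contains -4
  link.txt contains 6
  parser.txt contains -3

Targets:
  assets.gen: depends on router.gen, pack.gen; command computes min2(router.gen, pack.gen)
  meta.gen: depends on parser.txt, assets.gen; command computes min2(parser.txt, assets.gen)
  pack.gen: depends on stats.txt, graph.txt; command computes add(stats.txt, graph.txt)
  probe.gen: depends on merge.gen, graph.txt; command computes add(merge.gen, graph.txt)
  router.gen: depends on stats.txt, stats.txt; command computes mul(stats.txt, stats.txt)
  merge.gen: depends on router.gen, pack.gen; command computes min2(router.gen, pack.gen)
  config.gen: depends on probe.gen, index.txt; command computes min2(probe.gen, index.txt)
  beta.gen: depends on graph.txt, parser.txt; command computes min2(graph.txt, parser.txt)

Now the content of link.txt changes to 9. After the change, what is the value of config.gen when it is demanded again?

New value of config.gen: -10.
Key observation: link.txt is never demanded by the output, so the edit triggers no recomputation at all.

First evaluation (everything demanded from the output):
  pack.gen = add(-4, -3) = -7
  router.gen = mul(-4, -4) = 16
  merge.gen = min2(16, -7) = -7
  probe.gen = add(-7, -3) = -10
  config.gen = min2(-10, 5) = -10

Propagation after the edit:
  link.txt feeds no computation that the output demands — nothing is marked dirty and nothing runs.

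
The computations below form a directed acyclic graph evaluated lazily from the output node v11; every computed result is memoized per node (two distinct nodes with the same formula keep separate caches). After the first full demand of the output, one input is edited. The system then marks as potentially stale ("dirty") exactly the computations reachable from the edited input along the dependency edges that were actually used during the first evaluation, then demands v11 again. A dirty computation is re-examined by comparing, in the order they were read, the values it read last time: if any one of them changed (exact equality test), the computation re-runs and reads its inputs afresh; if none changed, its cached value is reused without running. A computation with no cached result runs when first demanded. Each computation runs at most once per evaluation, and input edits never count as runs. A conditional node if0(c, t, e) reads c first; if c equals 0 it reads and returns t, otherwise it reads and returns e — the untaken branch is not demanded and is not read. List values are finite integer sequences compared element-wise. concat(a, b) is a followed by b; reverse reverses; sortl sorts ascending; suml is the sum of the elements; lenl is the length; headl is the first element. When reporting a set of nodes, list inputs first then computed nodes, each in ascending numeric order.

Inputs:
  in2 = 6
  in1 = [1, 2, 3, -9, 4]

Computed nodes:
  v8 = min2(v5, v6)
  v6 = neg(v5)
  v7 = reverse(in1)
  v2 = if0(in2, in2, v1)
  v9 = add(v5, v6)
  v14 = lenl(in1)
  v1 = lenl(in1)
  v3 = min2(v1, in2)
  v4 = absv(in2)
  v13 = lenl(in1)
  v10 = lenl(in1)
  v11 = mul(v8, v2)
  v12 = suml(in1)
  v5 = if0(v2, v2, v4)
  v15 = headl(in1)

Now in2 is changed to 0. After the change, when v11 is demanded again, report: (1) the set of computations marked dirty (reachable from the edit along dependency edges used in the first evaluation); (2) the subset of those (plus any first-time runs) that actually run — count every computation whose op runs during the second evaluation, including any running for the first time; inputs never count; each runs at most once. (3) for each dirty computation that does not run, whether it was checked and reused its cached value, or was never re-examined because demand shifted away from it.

First demand of the output computes:
  v1 = lenl([1, 2, 3, -9, 4]) = 5
  v2 = if0(in2=6 -> else branch v1) = 5
  v4 = absv(6) = 6
  v5 = if0(v2=5 -> else branch v4) = 6
  v6 = neg(6) = -6
  v8 = min2(6, -6) = -6
  v11 = mul(-6, 5) = -30

After the edit, cleaning proceeds:
  v2: a read changed (in2 6->0) — executes, giving 0.
  v4: stays stale; no demand reaches it after the flip.
  v5: a read changed (v2 5->0) — executes, giving 0.
  v6: a read changed (v5 6->0) — executes, giving 0.
  v8: a read changed (v5 6->0; v6 -6->0) — executes, giving 0.
  v11: a read changed (v8 -6->0; v2 5->0) — executes, giving 0.

Note the branch switch — demand abandons v4, which is never re-examined.

The edit dirties: v2, v4, v5, v6, v8, v11.
5 computations run: v2, v5, v6, v8, v11.
Unvisited dirty nodes (no longer demanded): v4.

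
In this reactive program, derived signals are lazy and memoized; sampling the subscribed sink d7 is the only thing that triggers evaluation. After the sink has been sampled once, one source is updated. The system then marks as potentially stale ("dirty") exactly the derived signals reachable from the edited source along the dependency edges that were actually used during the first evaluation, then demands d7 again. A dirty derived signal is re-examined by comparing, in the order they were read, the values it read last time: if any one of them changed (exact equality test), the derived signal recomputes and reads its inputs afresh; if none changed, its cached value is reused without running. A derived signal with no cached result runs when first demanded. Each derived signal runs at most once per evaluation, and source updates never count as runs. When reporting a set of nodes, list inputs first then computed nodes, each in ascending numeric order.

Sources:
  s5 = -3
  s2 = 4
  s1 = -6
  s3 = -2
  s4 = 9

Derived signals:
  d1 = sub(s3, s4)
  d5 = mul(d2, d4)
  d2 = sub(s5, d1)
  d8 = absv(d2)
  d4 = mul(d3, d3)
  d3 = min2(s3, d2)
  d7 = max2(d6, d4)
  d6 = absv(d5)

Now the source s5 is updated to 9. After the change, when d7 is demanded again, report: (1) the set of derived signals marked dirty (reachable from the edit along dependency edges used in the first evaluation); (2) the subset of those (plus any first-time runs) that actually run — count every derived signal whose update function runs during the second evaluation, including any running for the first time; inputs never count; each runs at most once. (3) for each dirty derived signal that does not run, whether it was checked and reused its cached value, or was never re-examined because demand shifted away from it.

First demand of the output computes:
  d1 = sub(-2, 9) = -11
  d2 = sub(-3, -11) = 8
  d3 = min2(-2, 8) = -2
  d4 = mul(-2, -2) = 4
  d5 = mul(8, 4) = 32
  d6 = absv(32) = 32
  d7 = max2(32, 4) = 32

After the edit, cleaning proceeds:
  d2: a read changed (s5 -3->9) — executes, giving 20.
  d3: a read changed (d2 8->20) — executes, giving -2 — identical to its old value.
  d4: dirty, but its reads are unchanged (d3 unchanged, d3 unchanged); cached 4 stands.
  d5: a read changed (d2 8->20) — executes, giving 80.
  d6: a read changed (d5 32->80) — executes, giving 80.
  d7: a read changed (d6 32->80) — executes, giving 80.

Note where the cutoff bites: d4 is checked, finds nothing changed, and keeps its cache.

The edit dirties: d2, d3, d4, d5, d6, d7.
5 derived signals run: d2, d3, d5, d6, d7.
Cache hits after checking: d4.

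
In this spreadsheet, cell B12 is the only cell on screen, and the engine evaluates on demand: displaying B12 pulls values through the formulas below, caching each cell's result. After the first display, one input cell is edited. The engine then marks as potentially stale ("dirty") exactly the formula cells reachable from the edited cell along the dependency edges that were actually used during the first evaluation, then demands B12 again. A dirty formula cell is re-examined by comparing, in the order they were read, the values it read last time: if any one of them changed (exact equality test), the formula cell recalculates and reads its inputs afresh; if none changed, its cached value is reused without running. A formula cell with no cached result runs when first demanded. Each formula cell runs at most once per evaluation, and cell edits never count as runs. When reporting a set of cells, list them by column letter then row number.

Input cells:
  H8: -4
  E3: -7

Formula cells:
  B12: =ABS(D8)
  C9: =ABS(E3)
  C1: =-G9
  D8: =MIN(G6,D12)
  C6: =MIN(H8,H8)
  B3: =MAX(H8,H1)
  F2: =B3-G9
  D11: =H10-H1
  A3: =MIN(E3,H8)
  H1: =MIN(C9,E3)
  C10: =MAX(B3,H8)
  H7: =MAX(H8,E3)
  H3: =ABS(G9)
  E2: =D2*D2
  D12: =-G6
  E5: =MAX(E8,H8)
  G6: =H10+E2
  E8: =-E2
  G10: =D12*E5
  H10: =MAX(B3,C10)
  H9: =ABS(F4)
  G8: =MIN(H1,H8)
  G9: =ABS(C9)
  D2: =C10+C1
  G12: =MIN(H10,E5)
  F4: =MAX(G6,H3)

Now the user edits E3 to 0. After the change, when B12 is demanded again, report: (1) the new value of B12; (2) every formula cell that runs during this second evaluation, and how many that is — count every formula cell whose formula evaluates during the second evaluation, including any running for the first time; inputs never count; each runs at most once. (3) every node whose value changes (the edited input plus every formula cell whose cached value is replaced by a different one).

B12 now evaluates to 0.
Run set: B3, B12, C1, C9, C10, D2, D8, D12, E2, G6, G9, H1, H10 (13 run).
Changed values: B3, B12, C1, C9, C10, D2, D8, D12, E2, E3, G6, G9, H1, H10.

Initial pass — values computed on the first demand:
  C9 = ABS(-7) = 7
  G9 = ABS(7) = 7
  C1 = -(7) = -7
  H1 = MIN(7, -7) = -7
  B3 = MAX(-4, -7) = -4
  C10 = MAX(-4, -4) = -4
  D2 = -4 + -7 = -11
  E2 = -11 * -11 = 121
  H10 = MAX(-4, -4) = -4
  G6 = -4 + 121 = 117
  D12 = -(117) = -117
  D8 = MIN(117, -117) = -117
  B12 = ABS(-117) = 117

Second demand — change propagation:
  C9: re-runs because E3 -7->0; new result 0.
  G9: re-runs because C9 7->0; new result 0.
  C1: re-runs because G9 7->0; new result 0.
  H1: re-runs because C9 7->0; E3 -7->0; new result 0.
  B3: re-runs because H1 -7->0; new result 0.
  C10: re-runs because B3 -4->0; new result 0.
  D2: re-runs because C10 -4->0; C1 -7->0; new result 0.
  E2: re-runs because D2 -11->0; D2 -11->0; new result 0.
  H10: re-runs because B3 -4->0; C10 -4->0; new result 0.
  G6: re-runs because H10 -4->0; E2 121->0; new result 0.
  D12: re-runs because G6 117->0; new result 0.
  D8: re-runs because G6 117->0; D12 -117->0; new result 0.
  B12: re-runs because D8 -117->0; new result 0.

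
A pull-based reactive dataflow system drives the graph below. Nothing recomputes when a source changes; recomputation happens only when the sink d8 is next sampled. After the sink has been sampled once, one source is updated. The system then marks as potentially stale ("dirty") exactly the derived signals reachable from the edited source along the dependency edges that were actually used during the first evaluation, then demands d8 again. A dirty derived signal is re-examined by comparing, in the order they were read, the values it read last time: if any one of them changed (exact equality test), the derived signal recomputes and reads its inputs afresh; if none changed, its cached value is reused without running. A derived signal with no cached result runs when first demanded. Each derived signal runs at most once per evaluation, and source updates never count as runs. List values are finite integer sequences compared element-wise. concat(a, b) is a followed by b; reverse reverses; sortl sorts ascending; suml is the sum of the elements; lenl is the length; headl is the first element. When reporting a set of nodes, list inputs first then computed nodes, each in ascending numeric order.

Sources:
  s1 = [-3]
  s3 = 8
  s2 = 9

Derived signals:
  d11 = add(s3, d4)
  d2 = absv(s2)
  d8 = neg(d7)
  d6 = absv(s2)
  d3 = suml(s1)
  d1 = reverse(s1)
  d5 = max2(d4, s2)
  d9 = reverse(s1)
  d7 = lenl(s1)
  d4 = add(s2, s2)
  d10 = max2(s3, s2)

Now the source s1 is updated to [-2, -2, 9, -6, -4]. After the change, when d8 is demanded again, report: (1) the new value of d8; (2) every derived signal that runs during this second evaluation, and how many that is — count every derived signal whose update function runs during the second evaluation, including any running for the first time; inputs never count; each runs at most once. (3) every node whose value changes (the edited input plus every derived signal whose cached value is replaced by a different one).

New value of d8: -5.
Derived signals that run: d7, d8 — 2 in total.
Values that change: s1, d7, d8.

First evaluation (everything demanded from the output):
  d7 = lenl([-3]) = 1
  d8 = neg(1) = -1

Propagation after the edit:
  d7: runs — s1 [-3]->[-2, -2, 9, -6, -4]; result 5.
  d8: runs — d7 1->5; result -5.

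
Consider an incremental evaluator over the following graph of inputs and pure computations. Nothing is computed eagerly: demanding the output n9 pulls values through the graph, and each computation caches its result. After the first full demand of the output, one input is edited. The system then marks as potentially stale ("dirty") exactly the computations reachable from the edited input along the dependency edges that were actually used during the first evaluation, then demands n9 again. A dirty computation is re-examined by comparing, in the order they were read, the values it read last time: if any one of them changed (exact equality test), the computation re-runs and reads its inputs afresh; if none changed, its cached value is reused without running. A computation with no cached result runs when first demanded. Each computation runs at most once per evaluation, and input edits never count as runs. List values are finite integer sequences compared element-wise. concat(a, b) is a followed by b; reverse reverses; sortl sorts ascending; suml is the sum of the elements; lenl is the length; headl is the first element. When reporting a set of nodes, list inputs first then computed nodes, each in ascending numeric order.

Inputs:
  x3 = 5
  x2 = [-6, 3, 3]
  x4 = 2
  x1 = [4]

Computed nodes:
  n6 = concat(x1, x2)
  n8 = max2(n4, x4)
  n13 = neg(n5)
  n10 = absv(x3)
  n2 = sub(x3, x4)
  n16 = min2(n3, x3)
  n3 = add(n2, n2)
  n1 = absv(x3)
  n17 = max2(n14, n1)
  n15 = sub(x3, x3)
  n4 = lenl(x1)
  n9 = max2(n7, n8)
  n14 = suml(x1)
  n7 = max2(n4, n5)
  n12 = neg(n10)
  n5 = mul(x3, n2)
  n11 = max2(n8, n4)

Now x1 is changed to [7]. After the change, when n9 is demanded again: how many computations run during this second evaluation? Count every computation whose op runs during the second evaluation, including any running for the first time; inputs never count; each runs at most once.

Run set: n4 (1 run).
The important point: n4 recomputes to an identical value, and the output ends up unchanged.

Initial pass — values computed on the first demand:
  n2 = sub(5, 2) = 3
  n4 = lenl([4]) = 1
  n5 = mul(5, 3) = 15
  n7 = max2(1, 15) = 15
  n8 = max2(1, 2) = 2
  n9 = max2(15, 2) = 15

Second demand — change propagation:
  n4: re-runs because x1 [4]->[7]; new result 1 (unchanged).
  n7: re-examined; everything it read last time is the same (n4 unchanged, n5 unchanged) — cache 15 kept, no run.
  n8: re-examined; everything it read last time is the same (n4 unchanged, x4 unchanged) — cache 2 kept, no run.
  n9: re-examined; everything it read last time is the same (n7 unchanged, n8 unchanged) — cache 15 kept, no run.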